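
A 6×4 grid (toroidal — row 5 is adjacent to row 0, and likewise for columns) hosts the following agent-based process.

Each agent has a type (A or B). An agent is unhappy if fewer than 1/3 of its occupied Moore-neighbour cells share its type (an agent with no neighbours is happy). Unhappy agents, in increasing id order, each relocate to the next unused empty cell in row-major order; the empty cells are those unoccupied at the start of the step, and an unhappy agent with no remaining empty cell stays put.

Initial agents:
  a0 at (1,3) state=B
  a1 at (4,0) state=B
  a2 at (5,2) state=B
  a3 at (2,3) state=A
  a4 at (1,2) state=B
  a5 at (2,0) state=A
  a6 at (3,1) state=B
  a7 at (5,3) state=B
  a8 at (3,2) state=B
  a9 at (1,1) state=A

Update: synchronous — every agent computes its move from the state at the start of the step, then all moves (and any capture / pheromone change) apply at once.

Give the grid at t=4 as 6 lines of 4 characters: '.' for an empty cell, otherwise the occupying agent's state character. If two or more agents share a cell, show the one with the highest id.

t=1: a0@(1,3):B a1@(4,0):B a2@(5,2):B a3@(0,0):A a4@(1,2):B a5@(2,0):A a6@(3,1):B a7@(5,3):B a8@(3,2):B a9@(1,1):A
t=2: (unchanged — steady state)

A...
.ABB
A...
.BB.
B...
..BB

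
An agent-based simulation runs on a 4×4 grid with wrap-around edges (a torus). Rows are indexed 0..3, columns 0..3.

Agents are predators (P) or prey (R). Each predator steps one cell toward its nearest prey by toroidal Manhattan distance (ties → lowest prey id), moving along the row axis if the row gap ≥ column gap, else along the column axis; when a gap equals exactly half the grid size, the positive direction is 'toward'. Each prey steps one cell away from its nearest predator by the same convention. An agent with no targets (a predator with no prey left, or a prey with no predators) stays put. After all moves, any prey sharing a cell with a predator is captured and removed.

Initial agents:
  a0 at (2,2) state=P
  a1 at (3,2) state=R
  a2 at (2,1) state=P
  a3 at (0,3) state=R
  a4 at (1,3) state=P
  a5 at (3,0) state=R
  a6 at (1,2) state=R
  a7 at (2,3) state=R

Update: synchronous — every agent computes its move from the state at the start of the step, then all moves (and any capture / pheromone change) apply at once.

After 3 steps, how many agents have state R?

t=1: a0@(3,2):P a1@(0,2):R a2@(3,1):P a3@(3,3):R a4@(0,3):P a5@(0,0):R a6@(0,2):R a7@(2,0):R
t=2: a0@(0,2):P a1@(1,2):R a2@(0,1):P a3@(3,0):R a4@(0,2):P a6@(1,2):R a7@(1,0):R
t=3: a0@(1,2):P a1@(2,2):R a2@(1,1):P a3@(2,0):R a4@(1,2):P a6@(2,2):R a7@(2,0):R

4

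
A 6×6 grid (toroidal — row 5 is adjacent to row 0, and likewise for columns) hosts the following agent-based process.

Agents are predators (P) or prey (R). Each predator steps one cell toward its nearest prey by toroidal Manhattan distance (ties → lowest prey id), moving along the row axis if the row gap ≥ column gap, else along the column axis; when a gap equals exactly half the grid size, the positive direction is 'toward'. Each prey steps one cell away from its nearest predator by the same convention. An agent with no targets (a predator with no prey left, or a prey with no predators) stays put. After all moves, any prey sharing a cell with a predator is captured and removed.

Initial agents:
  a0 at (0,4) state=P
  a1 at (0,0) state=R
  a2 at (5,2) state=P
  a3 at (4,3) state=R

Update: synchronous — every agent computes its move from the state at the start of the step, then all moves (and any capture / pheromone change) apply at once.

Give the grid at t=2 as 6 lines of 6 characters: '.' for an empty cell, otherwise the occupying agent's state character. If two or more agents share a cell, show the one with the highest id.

P.R...
......
...R..
..P...
......
......

t=1: a0@(0,5):P a1@(0,1):R a2@(4,2):P a3@(3,3):R
t=2: a0@(0,0):P a1@(0,2):R a2@(3,2):P a3@(2,3):R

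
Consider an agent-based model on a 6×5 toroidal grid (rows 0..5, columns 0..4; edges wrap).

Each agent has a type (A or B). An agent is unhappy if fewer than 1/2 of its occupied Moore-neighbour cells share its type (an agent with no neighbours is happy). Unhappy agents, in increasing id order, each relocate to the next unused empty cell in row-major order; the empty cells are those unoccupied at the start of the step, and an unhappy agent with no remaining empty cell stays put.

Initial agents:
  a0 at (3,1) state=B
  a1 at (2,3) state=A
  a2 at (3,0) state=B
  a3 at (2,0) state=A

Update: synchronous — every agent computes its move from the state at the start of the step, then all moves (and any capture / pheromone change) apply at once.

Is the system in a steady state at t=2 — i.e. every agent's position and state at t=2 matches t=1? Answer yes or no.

yes

t=1: a0@(3,1):B a1@(2,3):A a2@(3,0):B a3@(0,0):A
t=2: (unchanged — steady state)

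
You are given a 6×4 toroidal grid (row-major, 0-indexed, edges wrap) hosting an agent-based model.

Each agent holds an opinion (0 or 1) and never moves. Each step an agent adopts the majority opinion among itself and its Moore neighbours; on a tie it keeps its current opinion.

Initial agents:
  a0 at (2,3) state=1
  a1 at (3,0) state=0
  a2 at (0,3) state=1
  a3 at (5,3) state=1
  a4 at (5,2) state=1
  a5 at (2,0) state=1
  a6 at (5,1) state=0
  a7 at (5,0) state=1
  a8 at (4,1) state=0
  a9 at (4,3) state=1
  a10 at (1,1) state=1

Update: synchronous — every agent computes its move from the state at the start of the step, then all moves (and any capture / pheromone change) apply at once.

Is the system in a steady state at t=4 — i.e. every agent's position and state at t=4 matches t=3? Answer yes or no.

t=1: a0@(2,3):1 a1@(3,0):1 a2@(0,3):1 a3@(5,3):1 a4@(5,2):1 a5@(2,0):1 a6@(5,1):0 a7@(5,0):1 a8@(4,1):0 a9@(4,3):1 a10@(1,1):1
t=2: a0@(2,3):1 a1@(3,0):1 a2@(0,3):1 a3@(5,3):1 a4@(5,2):1 a5@(2,0):1 a6@(5,1):0 a7@(5,0):1 a8@(4,1):1 a9@(4,3):1 a10@(1,1):1
t=3: a0@(2,3):1 a1@(3,0):1 a2@(0,3):1 a3@(5,3):1 a4@(5,2):1 a5@(2,0):1 a6@(5,1):1 a7@(5,0):1 a8@(4,1):1 a9@(4,3):1 a10@(1,1):1
t=4: (unchanged — steady state)

yes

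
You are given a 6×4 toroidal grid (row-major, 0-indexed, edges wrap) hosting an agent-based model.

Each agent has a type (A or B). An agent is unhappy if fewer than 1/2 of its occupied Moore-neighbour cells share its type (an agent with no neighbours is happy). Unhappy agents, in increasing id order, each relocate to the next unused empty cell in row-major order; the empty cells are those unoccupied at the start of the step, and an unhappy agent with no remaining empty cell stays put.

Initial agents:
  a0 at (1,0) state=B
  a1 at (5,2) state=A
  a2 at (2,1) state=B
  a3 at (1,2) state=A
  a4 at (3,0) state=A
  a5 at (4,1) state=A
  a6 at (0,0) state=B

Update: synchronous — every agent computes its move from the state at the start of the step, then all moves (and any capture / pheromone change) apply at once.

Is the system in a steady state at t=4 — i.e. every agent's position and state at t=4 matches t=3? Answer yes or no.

t=1: a0@(1,0):B a1@(5,2):A a2@(0,1):B a3@(0,2):A a4@(3,0):A a5@(4,1):A a6@(0,0):B
t=2: (unchanged — steady state)

yes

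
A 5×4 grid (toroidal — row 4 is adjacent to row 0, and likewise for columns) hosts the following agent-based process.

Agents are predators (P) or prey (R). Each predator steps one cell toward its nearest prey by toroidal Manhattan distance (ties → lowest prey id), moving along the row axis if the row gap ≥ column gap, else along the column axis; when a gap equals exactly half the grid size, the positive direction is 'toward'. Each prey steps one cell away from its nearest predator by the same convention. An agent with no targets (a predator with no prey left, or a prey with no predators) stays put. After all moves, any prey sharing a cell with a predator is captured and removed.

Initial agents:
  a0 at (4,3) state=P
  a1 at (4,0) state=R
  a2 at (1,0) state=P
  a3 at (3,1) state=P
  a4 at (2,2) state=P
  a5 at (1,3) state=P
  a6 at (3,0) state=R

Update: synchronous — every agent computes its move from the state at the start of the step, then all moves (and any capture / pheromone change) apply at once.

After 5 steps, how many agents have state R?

2

t=1: a0@(4,0):P a1@(4,1):R a2@(0,0):P a3@(3,0):P a4@(2,3):P a5@(0,3):P a6@(3,3):R
t=2: a0@(4,1):P a1@(4,2):R a2@(4,0):P a3@(3,3):P a4@(3,3):P a5@(4,3):P a6@(3,2):R
t=3: a0@(4,2):P a1@(4,3):R a2@(4,1):P a3@(3,2):P a4@(3,2):P a5@(4,2):P a6@(3,1):R
t=4: a0@(4,3):P a1@(4,0):R a2@(3,1):P a3@(3,1):P a4@(3,1):P a5@(4,3):P a6@(2,1):R
t=5: a0@(4,0):P a1@(4,1):R a2@(2,1):P a3@(2,1):P a4@(2,1):P a5@(4,0):P a6@(1,1):R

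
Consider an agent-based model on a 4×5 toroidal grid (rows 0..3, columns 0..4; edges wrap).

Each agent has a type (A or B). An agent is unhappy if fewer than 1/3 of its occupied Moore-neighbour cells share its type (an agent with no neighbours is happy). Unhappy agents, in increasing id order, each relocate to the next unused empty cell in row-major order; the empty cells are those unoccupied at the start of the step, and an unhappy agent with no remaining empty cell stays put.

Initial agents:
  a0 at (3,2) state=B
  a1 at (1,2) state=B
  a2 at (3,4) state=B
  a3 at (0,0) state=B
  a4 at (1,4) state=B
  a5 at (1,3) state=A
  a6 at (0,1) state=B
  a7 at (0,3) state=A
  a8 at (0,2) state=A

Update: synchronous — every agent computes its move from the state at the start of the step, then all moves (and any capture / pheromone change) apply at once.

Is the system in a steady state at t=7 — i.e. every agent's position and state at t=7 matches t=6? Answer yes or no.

t=1: a0@(3,2):B a1@(0,4):B a2@(3,4):B a3@(0,0):B a4@(1,4):B a5@(1,3):A a6@(0,1):B a7@(0,3):A a8@(0,2):A
t=2: (unchanged — steady state)

yes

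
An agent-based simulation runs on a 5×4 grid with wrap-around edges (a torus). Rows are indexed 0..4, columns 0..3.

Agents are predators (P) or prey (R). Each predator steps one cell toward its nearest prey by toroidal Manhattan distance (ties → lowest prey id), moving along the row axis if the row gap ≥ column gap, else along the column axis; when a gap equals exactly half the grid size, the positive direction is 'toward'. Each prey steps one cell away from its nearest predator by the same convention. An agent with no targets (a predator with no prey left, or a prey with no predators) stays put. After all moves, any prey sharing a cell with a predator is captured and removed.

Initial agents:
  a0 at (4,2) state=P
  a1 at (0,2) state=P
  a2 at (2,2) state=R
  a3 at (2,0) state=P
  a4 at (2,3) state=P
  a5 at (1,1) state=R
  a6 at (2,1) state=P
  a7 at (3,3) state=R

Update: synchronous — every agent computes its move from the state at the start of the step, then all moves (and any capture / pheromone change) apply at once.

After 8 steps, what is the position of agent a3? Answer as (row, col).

t=1: a0@(3,2):P a1@(1,2):P a3@(2,1):P a4@(2,2):P a5@(0,1):R a6@(2,2):P a7@(4,3):R
t=2: a0@(4,2):P a1@(0,2):P a3@(1,1):P a4@(1,2):P a5@(4,1):R a6@(1,2):P a7@(0,3):R
t=3: a0@(4,1):P a1@(0,3):P a3@(0,1):P a4@(0,2):P a5@(4,0):R a6@(0,2):P a7@(0,0):R
t=4: a0@(4,0):P a1@(0,0):P a3@(0,0):P a4@(0,3):P a5@(4,3):R a6@(0,3):P a7@(0,1):R
t=5: a0@(4,3):P a1@(0,1):P a3@(0,1):P a4@(4,3):P a5@(4,2):R a6@(4,3):P a7@(0,2):R
t=6: a0@(4,2):P a1@(0,2):P a3@(0,2):P a4@(4,2):P a5@(4,1):R a6@(4,2):P a7@(0,3):R
t=7: a0@(4,1):P a1@(0,3):P a3@(0,3):P a4@(4,1):P a5@(4,0):R a6@(4,1):P a7@(0,0):R
t=8: a0@(4,0):P a1@(0,0):P a3@(0,0):P a4@(4,0):P a5@(4,3):R a6@(4,0):P a7@(0,1):R

(0, 0)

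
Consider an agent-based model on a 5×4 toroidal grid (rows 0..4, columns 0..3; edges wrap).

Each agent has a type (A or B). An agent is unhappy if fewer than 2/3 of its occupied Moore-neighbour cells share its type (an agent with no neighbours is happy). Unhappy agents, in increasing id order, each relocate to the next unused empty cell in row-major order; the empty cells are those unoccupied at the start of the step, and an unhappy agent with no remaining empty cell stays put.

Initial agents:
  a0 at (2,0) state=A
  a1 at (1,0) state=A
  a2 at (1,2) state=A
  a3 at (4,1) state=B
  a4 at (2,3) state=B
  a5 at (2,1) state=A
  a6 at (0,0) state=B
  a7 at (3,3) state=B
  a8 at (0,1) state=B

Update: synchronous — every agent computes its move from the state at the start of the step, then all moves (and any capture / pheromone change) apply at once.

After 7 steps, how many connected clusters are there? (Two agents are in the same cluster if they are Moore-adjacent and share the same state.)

3

t=1: a0@(0,2):A a1@(0,3):A a2@(1,1):A a3@(4,1):B a4@(1,3):B a5@(2,1):A a6@(0,0):B a7@(2,2):B a8@(3,0):B
t=2: a0@(0,1):A a1@(1,0):A a2@(1,2):A a3@(4,1):B a4@(2,0):B a5@(2,3):A a6@(3,1):B a7@(3,2):B a8@(3,3):B
t=3: a0@(0,1):A a1@(1,0):A a2@(1,2):A a3@(4,1):B a4@(0,0):B a5@(0,2):A a6@(3,1):B a7@(3,2):B a8@(3,3):B
t=4: a0@(0,3):A a1@(1,1):A a2@(1,2):A a3@(1,3):B a4@(2,0):B a5@(0,2):A a6@(3,1):B a7@(3,2):B a8@(3,3):B
t=5: a0@(0,3):A a1@(1,1):A a2@(1,2):A a3@(0,0):B a4@(2,0):B a5@(0,2):A a6@(3,1):B a7@(3,2):B a8@(3,3):B
t=6: a0@(0,3):A a1@(0,1):A a2@(1,2):A a3@(1,0):B a4@(2,0):B a5@(0,2):A a6@(3,1):B a7@(3,2):B a8@(3,3):B
t=7: a0@(0,3):A a1@(0,1):A a2@(1,2):A a3@(0,0):B a4@(2,0):B a5@(0,2):A a6@(3,1):B a7@(3,2):B a8@(3,3):B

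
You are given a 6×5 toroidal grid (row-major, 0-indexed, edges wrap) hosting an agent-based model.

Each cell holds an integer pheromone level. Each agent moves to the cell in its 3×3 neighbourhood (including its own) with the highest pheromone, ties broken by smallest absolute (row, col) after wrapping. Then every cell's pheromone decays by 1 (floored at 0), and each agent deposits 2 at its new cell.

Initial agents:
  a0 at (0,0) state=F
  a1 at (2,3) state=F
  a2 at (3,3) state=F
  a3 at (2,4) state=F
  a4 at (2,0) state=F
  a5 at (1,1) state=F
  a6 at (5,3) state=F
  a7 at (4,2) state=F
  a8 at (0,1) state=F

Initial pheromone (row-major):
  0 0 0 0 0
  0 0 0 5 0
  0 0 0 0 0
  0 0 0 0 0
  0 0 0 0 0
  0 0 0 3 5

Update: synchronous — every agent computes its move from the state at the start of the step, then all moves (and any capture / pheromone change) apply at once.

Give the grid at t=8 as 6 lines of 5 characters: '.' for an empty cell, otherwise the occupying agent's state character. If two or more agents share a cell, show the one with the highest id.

t=1: a0@(5,4) a1@(1,3) a2@(2,2) a3@(1,3) a4@(1,0) a5@(0,0) a6@(5,4) a7@(5,3) a8@(0,0) | pheromone: 4 0 0 0 0 / 2 0 0 8 0 / 0 0 2 0 0 / 0 0 0 0 0 / 0 0 0 0 0 / 0 0 0 4 8
t=2: a0@(5,4) a1@(1,3) a2@(1,3) a3@(1,3) a4@(0,0) a5@(5,4) a6@(5,4) a7@(5,4) a8@(5,4) | pheromone: 5 0 0 0 0 / 1 0 0 13 0 / 0 0 1 0 0 / 0 0 0 0 0 / 0 0 0 0 0 / 0 0 0 3 17
t=3: a0@(5,4) a1@(1,3) a2@(1,3) a3@(1,3) a4@(5,4) a5@(5,4) a6@(5,4) a7@(5,4) a8@(5,4) | pheromone: 4 0 0 0 0 / 0 0 0 18 0 / 0 0 0 0 0 / 0 0 0 0 0 / 0 0 0 0 0 / 0 0 0 2 28
t=4: a0@(5,4) a1@(1,3) a2@(1,3) a3@(1,3) a4@(5,4) a5@(5,4) a6@(5,4) a7@(5,4) a8@(5,4) | pheromone: 3 0 0 0 0 / 0 0 0 23 0 / 0 0 0 0 0 / 0 0 0 0 0 / 0 0 0 0 0 / 0 0 0 1 39
t=5: a0@(5,4) a1@(1,3) a2@(1,3) a3@(1,3) a4@(5,4) a5@(5,4) a6@(5,4) a7@(5,4) a8@(5,4) | pheromone: 2 0 0 0 0 / 0 0 0 28 0 / 0 0 0 0 0 / 0 0 0 0 0 / 0 0 0 0 0 / 0 0 0 0 50
t=6: a0@(5,4) a1@(1,3) a2@(1,3) a3@(1,3) a4@(5,4) a5@(5,4) a6@(5,4) a7@(5,4) a8@(5,4) | pheromone: 1 0 0 0 0 / 0 0 0 33 0 / 0 0 0 0 0 / 0 0 0 0 0 / 0 0 0 0 0 / 0 0 0 0 61
t=7: a0@(5,4) a1@(1,3) a2@(1,3) a3@(1,3) a4@(5,4) a5@(5,4) a6@(5,4) a7@(5,4) a8@(5,4) | pheromone: 0 0 0 0 0 / 0 0 0 38 0 / 0 0 0 0 0 / 0 0 0 0 0 / 0 0 0 0 0 / 0 0 0 0 72
t=8: a0@(5,4) a1@(1,3) a2@(1,3) a3@(1,3) a4@(5,4) a5@(5,4) a6@(5,4) a7@(5,4) a8@(5,4) | pheromone: 0 0 0 0 0 / 0 0 0 43 0 / 0 0 0 0 0 / 0 0 0 0 0 / 0 0 0 0 0 / 0 0 0 0 83

.....
...F.
.....
.....
.....
....F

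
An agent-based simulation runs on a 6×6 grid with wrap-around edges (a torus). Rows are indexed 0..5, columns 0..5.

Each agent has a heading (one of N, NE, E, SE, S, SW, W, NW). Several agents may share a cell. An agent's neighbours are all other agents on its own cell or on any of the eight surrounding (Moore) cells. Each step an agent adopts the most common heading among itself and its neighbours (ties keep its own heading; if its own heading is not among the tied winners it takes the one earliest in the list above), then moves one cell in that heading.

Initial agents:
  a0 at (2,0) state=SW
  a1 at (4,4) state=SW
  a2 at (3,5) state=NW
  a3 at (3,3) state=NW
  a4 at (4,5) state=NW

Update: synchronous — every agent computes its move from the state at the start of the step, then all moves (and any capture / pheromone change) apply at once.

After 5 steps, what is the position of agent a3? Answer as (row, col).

(4, 4)

t=1: a0@(3,5):SW a1@(3,3):NW a2@(2,4):NW a3@(2,2):NW a4@(3,4):NW
t=2: a0@(2,4):NW a1@(2,2):NW a2@(1,3):NW a3@(1,1):NW a4@(2,3):NW
t=3: a0@(1,3):NW a1@(1,1):NW a2@(0,2):NW a3@(0,0):NW a4@(1,2):NW
t=4: a0@(0,2):NW a1@(0,0):NW a2@(5,1):NW a3@(5,5):NW a4@(0,1):NW
t=5: a0@(5,1):NW a1@(5,5):NW a2@(4,0):NW a3@(4,4):NW a4@(5,0):NW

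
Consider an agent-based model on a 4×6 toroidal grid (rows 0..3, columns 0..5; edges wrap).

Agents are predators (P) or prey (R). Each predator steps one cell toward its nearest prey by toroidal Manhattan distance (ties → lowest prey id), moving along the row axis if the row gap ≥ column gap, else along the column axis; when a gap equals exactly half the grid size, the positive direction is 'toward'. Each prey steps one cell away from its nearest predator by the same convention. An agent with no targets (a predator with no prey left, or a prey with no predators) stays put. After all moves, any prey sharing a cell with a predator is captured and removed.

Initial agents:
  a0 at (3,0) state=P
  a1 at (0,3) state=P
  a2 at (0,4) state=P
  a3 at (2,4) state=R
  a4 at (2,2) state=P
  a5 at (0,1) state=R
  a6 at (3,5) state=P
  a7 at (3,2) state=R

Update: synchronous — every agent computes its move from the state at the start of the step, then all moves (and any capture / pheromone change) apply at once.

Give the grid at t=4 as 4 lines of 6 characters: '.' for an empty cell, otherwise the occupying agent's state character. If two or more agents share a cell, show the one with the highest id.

t=1: a0@(0,0):P a1@(0,2):P a2@(1,4):P a4@(3,2):P a5@(1,1):R a6@(2,5):P
t=2: a0@(1,0):P a1@(1,2):P a2@(1,5):P a4@(0,2):P a5@(2,1):R a6@(2,0):P
t=3: a0@(2,0):P a1@(2,2):P a2@(1,0):P a4@(1,2):P a6@(2,1):P
t=4: (unchanged — steady state)

......
P.P...
PPP...
......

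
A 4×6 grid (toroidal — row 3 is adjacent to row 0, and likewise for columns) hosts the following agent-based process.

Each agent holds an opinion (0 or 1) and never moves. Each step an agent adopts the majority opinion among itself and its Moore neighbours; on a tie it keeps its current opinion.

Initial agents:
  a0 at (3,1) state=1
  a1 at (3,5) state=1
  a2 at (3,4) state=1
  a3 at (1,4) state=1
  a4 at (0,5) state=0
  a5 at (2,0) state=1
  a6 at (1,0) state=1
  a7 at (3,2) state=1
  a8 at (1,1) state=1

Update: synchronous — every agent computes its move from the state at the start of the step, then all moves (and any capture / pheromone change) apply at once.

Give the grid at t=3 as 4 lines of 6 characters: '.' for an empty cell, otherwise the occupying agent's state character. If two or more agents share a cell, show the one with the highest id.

t=1: a0@(3,1):1 a1@(3,5):1 a2@(3,4):1 a3@(1,4):1 a4@(0,5):1 a5@(2,0):1 a6@(1,0):1 a7@(3,2):1 a8@(1,1):1
t=2: (unchanged — steady state)

.....1
11..1.
1.....
.11.11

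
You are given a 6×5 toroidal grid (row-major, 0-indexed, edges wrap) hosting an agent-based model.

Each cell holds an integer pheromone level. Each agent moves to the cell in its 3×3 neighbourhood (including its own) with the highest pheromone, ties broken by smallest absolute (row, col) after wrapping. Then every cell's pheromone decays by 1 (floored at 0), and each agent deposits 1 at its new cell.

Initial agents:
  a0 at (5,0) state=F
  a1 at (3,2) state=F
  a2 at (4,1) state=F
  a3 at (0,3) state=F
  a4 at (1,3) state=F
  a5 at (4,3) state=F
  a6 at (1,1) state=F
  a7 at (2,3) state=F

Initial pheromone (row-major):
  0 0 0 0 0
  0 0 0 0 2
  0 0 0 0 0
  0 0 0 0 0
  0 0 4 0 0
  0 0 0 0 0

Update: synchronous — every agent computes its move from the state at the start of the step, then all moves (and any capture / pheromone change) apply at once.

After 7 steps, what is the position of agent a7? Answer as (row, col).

t=1: a0@(0,0) a1@(4,2) a2@(4,2) a3@(1,4) a4@(1,4) a5@(4,2) a6@(0,0) a7@(1,4) | pheromone: 2 0 0 0 0 / 0 0 0 0 4 / 0 0 0 0 0 / 0 0 0 0 0 / 0 0 6 0 0 / 0 0 0 0 0
t=2: a0@(1,4) a1@(4,2) a2@(4,2) a3@(1,4) a4@(1,4) a5@(4,2) a6@(1,4) a7@(1,4) | pheromone: 1 0 0 0 0 / 0 0 0 0 8 / 0 0 0 0 0 / 0 0 0 0 0 / 0 0 8 0 0 / 0 0 0 0 0
t=3: a0@(1,4) a1@(4,2) a2@(4,2) a3@(1,4) a4@(1,4) a5@(4,2) a6@(1,4) a7@(1,4) | pheromone: 0 0 0 0 0 / 0 0 0 0 12 / 0 0 0 0 0 / 0 0 0 0 0 / 0 0 10 0 0 / 0 0 0 0 0
t=4: a0@(1,4) a1@(4,2) a2@(4,2) a3@(1,4) a4@(1,4) a5@(4,2) a6@(1,4) a7@(1,4) | pheromone: 0 0 0 0 0 / 0 0 0 0 16 / 0 0 0 0 0 / 0 0 0 0 0 / 0 0 12 0 0 / 0 0 0 0 0
t=5: a0@(1,4) a1@(4,2) a2@(4,2) a3@(1,4) a4@(1,4) a5@(4,2) a6@(1,4) a7@(1,4) | pheromone: 0 0 0 0 0 / 0 0 0 0 20 / 0 0 0 0 0 / 0 0 0 0 0 / 0 0 14 0 0 / 0 0 0 0 0
t=6: a0@(1,4) a1@(4,2) a2@(4,2) a3@(1,4) a4@(1,4) a5@(4,2) a6@(1,4) a7@(1,4) | pheromone: 0 0 0 0 0 / 0 0 0 0 24 / 0 0 0 0 0 / 0 0 0 0 0 / 0 0 16 0 0 / 0 0 0 0 0
t=7: a0@(1,4) a1@(4,2) a2@(4,2) a3@(1,4) a4@(1,4) a5@(4,2) a6@(1,4) a7@(1,4) | pheromone: 0 0 0 0 0 / 0 0 0 0 28 / 0 0 0 0 0 / 0 0 0 0 0 / 0 0 18 0 0 / 0 0 0 0 0

(1, 4)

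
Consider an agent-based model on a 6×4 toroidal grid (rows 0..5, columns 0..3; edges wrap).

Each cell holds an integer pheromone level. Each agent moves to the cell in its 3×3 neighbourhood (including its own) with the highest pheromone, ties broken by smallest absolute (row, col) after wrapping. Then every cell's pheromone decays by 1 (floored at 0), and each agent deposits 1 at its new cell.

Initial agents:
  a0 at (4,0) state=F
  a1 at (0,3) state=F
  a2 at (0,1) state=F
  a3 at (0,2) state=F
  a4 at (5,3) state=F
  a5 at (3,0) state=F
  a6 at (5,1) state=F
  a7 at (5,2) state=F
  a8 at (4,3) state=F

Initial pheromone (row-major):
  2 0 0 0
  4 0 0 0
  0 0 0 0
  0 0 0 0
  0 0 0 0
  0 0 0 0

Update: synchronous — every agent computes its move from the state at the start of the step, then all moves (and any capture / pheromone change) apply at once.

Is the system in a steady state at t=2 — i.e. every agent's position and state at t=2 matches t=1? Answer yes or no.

no

t=1: a0@(3,0) a1@(1,0) a2@(1,0) a3@(0,1) a4@(0,0) a5@(2,0) a6@(0,0) a7@(0,1) a8@(3,0) | pheromone: 3 2 0 0 / 5 0 0 0 / 1 0 0 0 / 2 0 0 0 / 0 0 0 0 / 0 0 0 0
t=2: a0@(3,0) a1@(1,0) a2@(1,0) a3@(1,0) a4@(1,0) a5@(1,0) a6@(1,0) a7@(1,0) a8@(3,0) | pheromone: 2 1 0 0 / 11 0 0 0 / 0 0 0 0 / 3 0 0 0 / 0 0 0 0 / 0 0 0 0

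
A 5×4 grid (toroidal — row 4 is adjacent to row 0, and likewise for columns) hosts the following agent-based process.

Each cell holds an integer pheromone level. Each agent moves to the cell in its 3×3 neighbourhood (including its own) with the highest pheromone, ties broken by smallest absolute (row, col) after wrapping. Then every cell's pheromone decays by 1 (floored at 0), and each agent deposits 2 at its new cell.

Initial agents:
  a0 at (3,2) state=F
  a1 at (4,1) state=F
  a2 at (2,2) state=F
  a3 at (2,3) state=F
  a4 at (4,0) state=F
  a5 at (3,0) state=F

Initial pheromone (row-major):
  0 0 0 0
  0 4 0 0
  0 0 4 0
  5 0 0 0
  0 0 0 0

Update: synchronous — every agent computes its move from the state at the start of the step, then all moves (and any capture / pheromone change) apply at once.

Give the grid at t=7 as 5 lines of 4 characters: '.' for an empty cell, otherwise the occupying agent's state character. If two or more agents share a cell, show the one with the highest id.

t=1: a0@(2,2) a1@(3,0) a2@(1,1) a3@(3,0) a4@(3,0) a5@(3,0) | pheromone: 0 0 0 0 / 0 5 0 0 / 0 0 5 0 / 12 0 0 0 / 0 0 0 0
t=2: a0@(1,1) a1@(3,0) a2@(1,1) a3@(3,0) a4@(3,0) a5@(3,0) | pheromone: 0 0 0 0 / 0 8 0 0 / 0 0 4 0 / 19 0 0 0 / 0 0 0 0
t=3: a0@(1,1) a1@(3,0) a2@(1,1) a3@(3,0) a4@(3,0) a5@(3,0) | pheromone: 0 0 0 0 / 0 11 0 0 / 0 0 3 0 / 26 0 0 0 / 0 0 0 0
t=4: a0@(1,1) a1@(3,0) a2@(1,1) a3@(3,0) a4@(3,0) a5@(3,0) | pheromone: 0 0 0 0 / 0 14 0 0 / 0 0 2 0 / 33 0 0 0 / 0 0 0 0
t=5: a0@(1,1) a1@(3,0) a2@(1,1) a3@(3,0) a4@(3,0) a5@(3,0) | pheromone: 0 0 0 0 / 0 17 0 0 / 0 0 1 0 / 40 0 0 0 / 0 0 0 0
t=6: a0@(1,1) a1@(3,0) a2@(1,1) a3@(3,0) a4@(3,0) a5@(3,0) | pheromone: 0 0 0 0 / 0 20 0 0 / 0 0 0 0 / 47 0 0 0 / 0 0 0 0
t=7: a0@(1,1) a1@(3,0) a2@(1,1) a3@(3,0) a4@(3,0) a5@(3,0) | pheromone: 0 0 0 0 / 0 23 0 0 / 0 0 0 0 / 54 0 0 0 / 0 0 0 0

....
.F..
....
F...
....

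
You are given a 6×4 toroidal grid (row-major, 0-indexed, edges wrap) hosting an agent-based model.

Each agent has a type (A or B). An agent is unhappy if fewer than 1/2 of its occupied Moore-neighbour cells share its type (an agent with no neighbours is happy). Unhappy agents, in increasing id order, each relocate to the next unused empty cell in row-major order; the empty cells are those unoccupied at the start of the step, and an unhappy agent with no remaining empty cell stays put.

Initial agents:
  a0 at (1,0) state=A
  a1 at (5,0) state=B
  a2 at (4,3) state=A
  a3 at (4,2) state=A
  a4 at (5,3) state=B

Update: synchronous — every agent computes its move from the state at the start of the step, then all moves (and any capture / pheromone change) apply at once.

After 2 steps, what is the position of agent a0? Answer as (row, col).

(1, 0)

t=1: a0@(1,0):A a1@(5,0):B a2@(0,0):A a3@(4,2):A a4@(0,1):B
t=2: a0@(1,0):A a1@(5,0):B a2@(0,2):A a3@(4,2):A a4@(0,3):B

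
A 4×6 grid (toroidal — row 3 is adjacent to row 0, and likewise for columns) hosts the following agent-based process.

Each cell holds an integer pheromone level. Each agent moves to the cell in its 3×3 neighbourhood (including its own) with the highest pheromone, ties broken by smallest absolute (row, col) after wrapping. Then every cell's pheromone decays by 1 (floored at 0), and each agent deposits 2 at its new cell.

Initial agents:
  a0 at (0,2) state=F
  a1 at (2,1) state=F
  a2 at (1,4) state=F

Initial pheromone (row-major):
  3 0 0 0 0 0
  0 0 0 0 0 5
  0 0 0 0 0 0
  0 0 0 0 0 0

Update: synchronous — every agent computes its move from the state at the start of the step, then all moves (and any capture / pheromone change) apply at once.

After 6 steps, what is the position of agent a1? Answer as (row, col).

(1, 5)

t=1: a0@(0,1) a1@(1,0) a2@(1,5) | pheromone: 2 2 0 0 0 0 / 2 0 0 0 0 6 / 0 0 0 0 0 0 / 0 0 0 0 0 0
t=2: a0@(0,0) a1@(1,5) a2@(1,5) | pheromone: 3 1 0 0 0 0 / 1 0 0 0 0 9 / 0 0 0 0 0 0 / 0 0 0 0 0 0
t=3: a0@(1,5) a1@(1,5) a2@(1,5) | pheromone: 2 0 0 0 0 0 / 0 0 0 0 0 14 / 0 0 0 0 0 0 / 0 0 0 0 0 0
t=4: a0@(1,5) a1@(1,5) a2@(1,5) | pheromone: 1 0 0 0 0 0 / 0 0 0 0 0 19 / 0 0 0 0 0 0 / 0 0 0 0 0 0
t=5: a0@(1,5) a1@(1,5) a2@(1,5) | pheromone: 0 0 0 0 0 0 / 0 0 0 0 0 24 / 0 0 0 0 0 0 / 0 0 0 0 0 0
t=6: a0@(1,5) a1@(1,5) a2@(1,5) | pheromone: 0 0 0 0 0 0 / 0 0 0 0 0 29 / 0 0 0 0 0 0 / 0 0 0 0 0 0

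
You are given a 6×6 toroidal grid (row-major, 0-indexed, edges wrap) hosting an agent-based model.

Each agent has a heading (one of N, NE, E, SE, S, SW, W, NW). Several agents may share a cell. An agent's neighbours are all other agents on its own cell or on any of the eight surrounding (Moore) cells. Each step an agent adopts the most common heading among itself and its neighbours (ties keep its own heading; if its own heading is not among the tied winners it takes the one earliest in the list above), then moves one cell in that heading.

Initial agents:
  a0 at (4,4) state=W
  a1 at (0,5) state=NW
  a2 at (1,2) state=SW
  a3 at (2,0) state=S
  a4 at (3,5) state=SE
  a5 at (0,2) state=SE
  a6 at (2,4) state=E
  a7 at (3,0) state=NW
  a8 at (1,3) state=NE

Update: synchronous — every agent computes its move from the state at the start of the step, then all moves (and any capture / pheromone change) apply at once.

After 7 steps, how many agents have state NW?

2

t=1: a0@(4,3):W a1@(5,4):NW a2@(2,1):SW a3@(3,0):S a4@(4,0):SE a5@(1,3):SE a6@(2,5):E a7@(2,5):NW a8@(0,4):NE
t=2: a0@(4,2):W a1@(4,3):NW a2@(3,0):SW a3@(4,0):S a4@(5,1):SE a5@(2,4):SE a6@(2,0):E a7@(1,4):NW a8@(5,5):NE
t=3: a0@(4,1):W a1@(3,2):NW a2@(4,5):SW a3@(5,0):S a4@(0,2):SE a5@(3,5):SE a6@(2,1):E a7@(0,3):NW a8@(4,0):NE
t=4: a0@(4,0):W a1@(2,1):NW a2@(5,4):SW a3@(0,0):S a4@(1,3):SE a5@(4,0):SE a6@(2,2):E a7@(5,2):NW a8@(3,1):NE
t=5: a0@(4,5):W a1@(1,0):NW a2@(0,3):SW a3@(1,0):S a4@(2,4):SE a5@(5,1):SE a6@(2,3):E a7@(4,1):NW a8@(2,2):NE
t=6: a0@(4,4):W a1@(0,5):NW a2@(1,2):SW a3@(2,0):S a4@(3,5):SE a5@(0,2):SE a6@(2,4):E a7@(3,0):NW a8@(1,3):NE
t=7: a0@(4,3):W a1@(5,4):NW a2@(2,1):SW a3@(3,0):S a4@(4,0):SE a5@(1,3):SE a6@(2,5):E a7@(2,5):NW a8@(0,4):NE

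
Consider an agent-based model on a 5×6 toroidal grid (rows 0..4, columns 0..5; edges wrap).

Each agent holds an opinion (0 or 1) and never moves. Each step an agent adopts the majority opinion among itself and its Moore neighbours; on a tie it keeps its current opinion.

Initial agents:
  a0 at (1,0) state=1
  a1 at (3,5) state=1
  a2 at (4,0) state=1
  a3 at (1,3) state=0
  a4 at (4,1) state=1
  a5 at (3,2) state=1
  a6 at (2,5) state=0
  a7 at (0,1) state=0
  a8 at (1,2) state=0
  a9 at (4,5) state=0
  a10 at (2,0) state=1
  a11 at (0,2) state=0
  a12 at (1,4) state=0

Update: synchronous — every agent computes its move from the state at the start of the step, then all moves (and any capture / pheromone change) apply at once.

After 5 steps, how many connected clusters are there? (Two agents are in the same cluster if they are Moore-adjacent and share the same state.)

t=1: a0@(1,0):1 a1@(3,5):1 a2@(4,0):1 a3@(1,3):0 a4@(4,1):1 a5@(3,2):1 a6@(2,5):1 a7@(0,1):0 a8@(1,2):0 a9@(4,5):1 a10@(2,0):1 a11@(0,2):0 a12@(1,4):0
t=2: (unchanged — steady state)

2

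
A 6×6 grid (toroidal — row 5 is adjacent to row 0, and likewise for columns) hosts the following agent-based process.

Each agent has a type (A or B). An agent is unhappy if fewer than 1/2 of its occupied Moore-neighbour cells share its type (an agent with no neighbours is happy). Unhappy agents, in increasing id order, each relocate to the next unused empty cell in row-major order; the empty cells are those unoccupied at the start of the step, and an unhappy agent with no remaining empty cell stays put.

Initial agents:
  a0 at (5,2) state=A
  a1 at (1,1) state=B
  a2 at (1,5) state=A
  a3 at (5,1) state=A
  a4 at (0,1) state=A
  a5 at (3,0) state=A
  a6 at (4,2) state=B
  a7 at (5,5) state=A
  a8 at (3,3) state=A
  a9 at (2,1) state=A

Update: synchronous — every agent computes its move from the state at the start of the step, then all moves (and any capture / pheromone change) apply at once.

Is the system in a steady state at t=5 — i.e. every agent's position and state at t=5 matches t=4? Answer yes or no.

yes

t=1: a0@(5,2):A a1@(0,0):B a2@(1,5):A a3@(5,1):A a4@(0,1):A a5@(3,0):A a6@(0,2):B a7@(5,5):A a8@(0,3):A a9@(2,1):A
t=2: a0@(5,2):A a1@(0,4):B a2@(0,5):A a3@(5,1):A a4@(0,1):A a5@(3,0):A a6@(1,0):B a7@(1,1):A a8@(0,3):A a9@(2,1):A
t=3: a0@(5,2):A a1@(0,0):B a2@(0,2):A a3@(5,1):A a4@(0,1):A a5@(3,0):A a6@(1,2):B a7@(1,1):A a8@(0,3):A a9@(2,1):A
t=4: a0@(5,2):A a1@(0,4):B a2@(0,2):A a3@(5,1):A a4@(0,1):A a5@(3,0):A a6@(0,5):B a7@(1,1):A a8@(0,3):A a9@(2,1):A
t=5: (unchanged — steady state)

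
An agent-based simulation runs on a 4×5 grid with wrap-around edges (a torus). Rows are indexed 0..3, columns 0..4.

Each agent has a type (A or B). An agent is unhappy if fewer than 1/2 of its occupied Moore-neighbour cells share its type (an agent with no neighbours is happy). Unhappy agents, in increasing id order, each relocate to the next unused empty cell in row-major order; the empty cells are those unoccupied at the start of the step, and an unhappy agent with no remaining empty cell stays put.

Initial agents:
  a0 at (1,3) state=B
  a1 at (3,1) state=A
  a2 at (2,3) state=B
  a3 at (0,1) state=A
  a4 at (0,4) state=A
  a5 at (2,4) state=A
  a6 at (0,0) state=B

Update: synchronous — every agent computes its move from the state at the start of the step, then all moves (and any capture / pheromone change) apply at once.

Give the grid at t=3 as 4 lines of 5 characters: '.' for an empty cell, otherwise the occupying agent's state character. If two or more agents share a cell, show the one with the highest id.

.AB.A
A.B..
...B.
.A...

t=1: a0@(0,2):B a1@(3,1):A a2@(2,3):B a3@(0,1):A a4@(0,3):A a5@(1,0):A a6@(1,1):B
t=2: a0@(0,0):B a1@(3,1):A a2@(2,3):B a3@(0,1):A a4@(0,4):A a5@(1,0):A a6@(1,2):B
t=3: a0@(0,2):B a1@(3,1):A a2@(2,3):B a3@(0,1):A a4@(0,4):A a5@(1,0):A a6@(1,2):B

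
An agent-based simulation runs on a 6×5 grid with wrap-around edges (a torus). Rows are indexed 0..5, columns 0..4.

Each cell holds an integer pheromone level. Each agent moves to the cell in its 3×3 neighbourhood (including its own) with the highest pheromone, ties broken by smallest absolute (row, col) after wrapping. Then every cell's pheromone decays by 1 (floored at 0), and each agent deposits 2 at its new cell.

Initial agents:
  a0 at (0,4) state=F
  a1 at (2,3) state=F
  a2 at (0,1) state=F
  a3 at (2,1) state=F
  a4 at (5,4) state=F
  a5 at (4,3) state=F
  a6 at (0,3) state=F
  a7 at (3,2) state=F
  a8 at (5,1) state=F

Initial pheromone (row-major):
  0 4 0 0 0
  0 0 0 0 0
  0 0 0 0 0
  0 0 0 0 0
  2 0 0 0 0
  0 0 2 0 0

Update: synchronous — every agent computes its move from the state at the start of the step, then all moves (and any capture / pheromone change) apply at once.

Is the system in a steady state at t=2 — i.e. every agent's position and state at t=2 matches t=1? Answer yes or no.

t=1: a0@(0,0) a1@(1,2) a2@(0,1) a3@(1,0) a4@(4,0) a5@(5,2) a6@(5,2) a7@(2,1) a8@(0,1) | pheromone: 2 7 0 0 0 / 2 0 2 0 0 / 0 2 0 0 0 / 0 0 0 0 0 / 3 0 0 0 0 / 0 0 5 0 0
t=2: a0@(0,1) a1@(0,1) a2@(0,1) a3@(0,1) a4@(4,0) a5@(0,1) a6@(0,1) a7@(1,0) a8@(0,1) | pheromone: 1 20 0 0 0 / 3 0 1 0 0 / 0 1 0 0 0 / 0 0 0 0 0 / 4 0 0 0 0 / 0 0 4 0 0

no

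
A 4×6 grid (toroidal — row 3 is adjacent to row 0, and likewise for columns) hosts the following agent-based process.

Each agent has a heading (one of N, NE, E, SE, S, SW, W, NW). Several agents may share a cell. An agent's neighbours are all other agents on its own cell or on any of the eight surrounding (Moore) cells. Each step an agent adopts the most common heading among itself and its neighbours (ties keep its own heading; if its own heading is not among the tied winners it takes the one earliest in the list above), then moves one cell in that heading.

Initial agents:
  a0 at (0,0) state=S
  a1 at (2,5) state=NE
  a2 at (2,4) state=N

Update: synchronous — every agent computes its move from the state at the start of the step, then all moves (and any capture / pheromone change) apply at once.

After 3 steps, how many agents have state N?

1

t=1: a0@(1,0):S a1@(1,0):NE a2@(1,4):N
t=2: a0@(2,0):S a1@(0,1):NE a2@(0,4):N
t=3: a0@(3,0):S a1@(3,2):NE a2@(3,4):N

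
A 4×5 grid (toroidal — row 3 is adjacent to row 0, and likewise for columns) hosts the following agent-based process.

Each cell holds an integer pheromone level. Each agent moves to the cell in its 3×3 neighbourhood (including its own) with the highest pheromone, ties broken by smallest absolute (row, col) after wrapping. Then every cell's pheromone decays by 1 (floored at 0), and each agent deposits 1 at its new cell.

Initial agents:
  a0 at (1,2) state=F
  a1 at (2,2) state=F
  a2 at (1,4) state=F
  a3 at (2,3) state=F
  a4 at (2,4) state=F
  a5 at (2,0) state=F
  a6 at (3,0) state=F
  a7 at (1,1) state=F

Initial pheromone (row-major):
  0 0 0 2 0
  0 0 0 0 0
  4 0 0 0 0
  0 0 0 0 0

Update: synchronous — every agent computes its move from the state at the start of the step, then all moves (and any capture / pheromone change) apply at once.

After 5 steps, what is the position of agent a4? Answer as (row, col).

(2, 0)

t=1: a0@(0,3) a1@(1,1) a2@(2,0) a3@(1,2) a4@(2,0) a5@(2,0) a6@(2,0) a7@(2,0) | pheromone: 0 0 0 2 0 / 0 1 1 0 0 / 8 0 0 0 0 / 0 0 0 0 0
t=2: a0@(0,3) a1@(2,0) a2@(2,0) a3@(0,3) a4@(2,0) a5@(2,0) a6@(2,0) a7@(2,0) | pheromone: 0 0 0 3 0 / 0 0 0 0 0 / 13 0 0 0 0 / 0 0 0 0 0
t=3: a0@(0,3) a1@(2,0) a2@(2,0) a3@(0,3) a4@(2,0) a5@(2,0) a6@(2,0) a7@(2,0) | pheromone: 0 0 0 4 0 / 0 0 0 0 0 / 18 0 0 0 0 / 0 0 0 0 0
t=4: a0@(0,3) a1@(2,0) a2@(2,0) a3@(0,3) a4@(2,0) a5@(2,0) a6@(2,0) a7@(2,0) | pheromone: 0 0 0 5 0 / 0 0 0 0 0 / 23 0 0 0 0 / 0 0 0 0 0
t=5: a0@(0,3) a1@(2,0) a2@(2,0) a3@(0,3) a4@(2,0) a5@(2,0) a6@(2,0) a7@(2,0) | pheromone: 0 0 0 6 0 / 0 0 0 0 0 / 28 0 0 0 0 / 0 0 0 0 0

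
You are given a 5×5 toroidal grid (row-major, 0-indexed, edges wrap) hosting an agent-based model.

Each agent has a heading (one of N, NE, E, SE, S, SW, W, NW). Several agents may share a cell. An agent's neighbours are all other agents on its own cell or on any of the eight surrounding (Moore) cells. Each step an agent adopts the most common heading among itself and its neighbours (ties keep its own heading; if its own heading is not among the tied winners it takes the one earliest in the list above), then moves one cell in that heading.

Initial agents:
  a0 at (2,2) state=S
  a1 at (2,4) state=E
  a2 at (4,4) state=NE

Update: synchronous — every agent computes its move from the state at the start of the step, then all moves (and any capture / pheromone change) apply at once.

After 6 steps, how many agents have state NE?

t=1: a0@(3,2):S a1@(2,0):E a2@(3,0):NE
t=2: a0@(4,2):S a1@(2,1):E a2@(2,1):NE
t=3: a0@(0,2):S a1@(2,2):E a2@(1,2):NE
t=4: a0@(1,2):S a1@(2,3):E a2@(0,3):NE
t=5: a0@(2,2):S a1@(2,4):E a2@(4,4):NE
t=6: a0@(3,2):S a1@(2,0):E a2@(3,0):NE

1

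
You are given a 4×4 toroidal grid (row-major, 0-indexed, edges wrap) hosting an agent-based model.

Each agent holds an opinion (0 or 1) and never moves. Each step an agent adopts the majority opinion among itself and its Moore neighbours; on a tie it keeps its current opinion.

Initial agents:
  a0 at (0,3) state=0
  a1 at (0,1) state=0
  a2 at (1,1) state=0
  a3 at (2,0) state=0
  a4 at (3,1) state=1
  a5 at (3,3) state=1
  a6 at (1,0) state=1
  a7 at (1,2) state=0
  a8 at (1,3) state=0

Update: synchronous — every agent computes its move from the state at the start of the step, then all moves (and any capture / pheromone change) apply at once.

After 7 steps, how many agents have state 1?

0

t=1: a0@(0,3):0 a1@(0,1):0 a2@(1,1):0 a3@(2,0):0 a4@(3,1):0 a5@(3,3):0 a6@(1,0):0 a7@(1,2):0 a8@(1,3):0
t=2: (unchanged — steady state)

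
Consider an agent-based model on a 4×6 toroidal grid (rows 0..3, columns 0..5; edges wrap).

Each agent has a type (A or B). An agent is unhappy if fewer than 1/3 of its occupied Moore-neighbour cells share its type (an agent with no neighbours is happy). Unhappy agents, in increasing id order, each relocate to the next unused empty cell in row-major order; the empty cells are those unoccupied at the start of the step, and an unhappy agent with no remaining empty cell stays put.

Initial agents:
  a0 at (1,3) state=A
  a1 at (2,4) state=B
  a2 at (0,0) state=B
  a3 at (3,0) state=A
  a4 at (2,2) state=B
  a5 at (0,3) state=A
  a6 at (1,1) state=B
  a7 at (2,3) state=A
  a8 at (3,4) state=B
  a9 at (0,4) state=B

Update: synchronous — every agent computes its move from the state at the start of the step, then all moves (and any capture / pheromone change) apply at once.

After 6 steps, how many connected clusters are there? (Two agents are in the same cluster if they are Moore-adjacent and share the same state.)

3

t=1: a0@(1,3):A a1@(2,4):B a2@(0,0):B a3@(0,1):A a4@(2,2):B a5@(0,3):A a6@(1,1):B a7@(0,2):A a8@(3,4):B a9@(0,4):B
t=2: (unchanged — steady state)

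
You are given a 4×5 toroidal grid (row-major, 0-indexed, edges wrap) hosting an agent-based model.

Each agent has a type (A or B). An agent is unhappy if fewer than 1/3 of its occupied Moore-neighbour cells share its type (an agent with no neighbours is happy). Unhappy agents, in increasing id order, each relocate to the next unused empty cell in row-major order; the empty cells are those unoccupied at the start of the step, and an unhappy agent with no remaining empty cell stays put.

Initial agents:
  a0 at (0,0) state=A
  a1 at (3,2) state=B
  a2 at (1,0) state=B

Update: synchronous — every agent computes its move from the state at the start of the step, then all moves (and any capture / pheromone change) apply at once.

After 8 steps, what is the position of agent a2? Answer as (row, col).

t=1: a0@(0,1):A a1@(3,2):B a2@(0,2):B
t=2: a0@(0,0):A a1@(3,2):B a2@(0,2):B
t=3: (unchanged — steady state)

(0, 2)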